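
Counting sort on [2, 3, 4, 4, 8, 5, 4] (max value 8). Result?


Count array: [0, 0, 1, 1, 3, 1, 0, 0, 1]
Reconstruct: [2, 3, 4, 4, 4, 5, 8]


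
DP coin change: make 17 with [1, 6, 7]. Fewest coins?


dp[0]=0; dp[i]=1+min(dp[i-c] for c in coins)
...dp[12]=2, dp[13]=2, dp[14]=2, dp[15]=3, dp[16]=4, dp[17]=5
Minimum coins for 17 = 5


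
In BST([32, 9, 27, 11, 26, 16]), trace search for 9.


BST root = 32
Search for 9: compare at each node
Path: [32, 9]


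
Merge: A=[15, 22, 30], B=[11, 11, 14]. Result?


Compare heads, take smaller each step.
Merged: [11, 11, 14, 15, 22, 30]


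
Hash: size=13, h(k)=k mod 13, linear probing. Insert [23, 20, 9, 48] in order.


Insertions: 23->slot 10; 20->slot 7; 9->slot 9; 48->slot 11
Table: [None, None, None, None, None, None, None, 20, None, 9, 23, 48, None]


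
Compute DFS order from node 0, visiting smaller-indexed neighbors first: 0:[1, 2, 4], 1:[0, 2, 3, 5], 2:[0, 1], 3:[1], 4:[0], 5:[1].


DFS stack-based: start with [0]
Visit order: [0, 1, 2, 3, 5, 4]


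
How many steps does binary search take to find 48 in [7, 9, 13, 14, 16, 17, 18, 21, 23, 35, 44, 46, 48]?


Search for 48:
[0,12] mid=6 arr[6]=18
[7,12] mid=9 arr[9]=35
[10,12] mid=11 arr[11]=46
[12,12] mid=12 arr[12]=48
Total: 4 comparisons


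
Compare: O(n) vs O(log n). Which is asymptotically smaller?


logarithmic grows slower than linear
O(log n) is asymptotically smaller; O(n) grows faster


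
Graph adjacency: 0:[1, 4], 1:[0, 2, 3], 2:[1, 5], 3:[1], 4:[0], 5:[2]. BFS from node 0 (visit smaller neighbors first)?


BFS queue: start with [0]
Visit order: [0, 1, 4, 2, 3, 5]


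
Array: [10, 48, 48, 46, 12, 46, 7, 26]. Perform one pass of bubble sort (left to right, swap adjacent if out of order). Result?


After one pass: [10, 48, 46, 12, 46, 7, 26, 48]


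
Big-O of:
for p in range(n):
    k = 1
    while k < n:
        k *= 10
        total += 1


Per nesting level: O(n) * O(log n) = O(n log n)
Complexity: O(n log n)


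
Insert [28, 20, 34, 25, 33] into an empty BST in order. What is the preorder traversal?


Root = 28; build tree by BST insertion.
Preorder traversal: [28, 20, 25, 34, 33]


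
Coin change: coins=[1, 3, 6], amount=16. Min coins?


dp[0]=0; dp[i]=1+min(dp[i-c] for c in coins)
...dp[11]=4, dp[12]=2, dp[13]=3, dp[14]=4, dp[15]=3, dp[16]=4
Minimum coins for 16 = 4


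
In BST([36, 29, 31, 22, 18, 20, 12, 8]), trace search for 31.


BST root = 36
Search for 31: compare at each node
Path: [36, 29, 31]


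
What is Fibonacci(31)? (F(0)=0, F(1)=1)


F(n)=F(n-1)+F(n-2)
...F(29)=514229, F(30)=832040, F(31)=1346269


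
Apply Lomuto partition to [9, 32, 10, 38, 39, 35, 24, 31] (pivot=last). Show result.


Elements <= 31 go left of pivot.
Result: [9, 10, 24, 31, 39, 35, 32, 38], pivot at index 3


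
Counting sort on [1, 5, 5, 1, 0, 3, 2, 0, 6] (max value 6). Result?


Count array: [2, 2, 1, 1, 0, 2, 1]
Reconstruct: [0, 0, 1, 1, 2, 3, 5, 5, 6]


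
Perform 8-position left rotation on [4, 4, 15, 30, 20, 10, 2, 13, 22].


Left rotate by 8: [22, 4, 4, 15, 30, 20, 10, 2, 13]


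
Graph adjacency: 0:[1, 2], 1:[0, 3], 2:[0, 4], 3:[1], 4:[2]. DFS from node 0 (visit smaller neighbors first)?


DFS stack-based: start with [0]
Visit order: [0, 1, 3, 2, 4]


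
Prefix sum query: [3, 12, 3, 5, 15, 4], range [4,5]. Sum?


Prefix sums: [0, 3, 15, 18, 23, 38, 42]
Sum[4..5] = prefix[6] - prefix[4] = 42 - 23 = 19


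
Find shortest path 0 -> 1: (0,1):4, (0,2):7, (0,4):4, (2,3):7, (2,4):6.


Dijkstra from 0:
Distances: {0: 0, 1: 4, 2: 7, 3: 14, 4: 4}
Shortest distance to 1 = 4, path = [0, 1]


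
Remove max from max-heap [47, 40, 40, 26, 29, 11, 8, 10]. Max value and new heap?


Max = 47
Replace root with last, heapify down
Resulting heap: [40, 29, 40, 26, 10, 11, 8]


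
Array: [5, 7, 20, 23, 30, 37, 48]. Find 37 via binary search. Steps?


Search for 37:
[0,6] mid=3 arr[3]=23
[4,6] mid=5 arr[5]=37
Total: 2 comparisons


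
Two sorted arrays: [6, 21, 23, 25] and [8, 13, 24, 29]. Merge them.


Compare heads, take smaller each step.
Merged: [6, 8, 13, 21, 23, 24, 25, 29]


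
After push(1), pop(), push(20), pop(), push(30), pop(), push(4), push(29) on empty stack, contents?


push(1) -> [1]
pop() returns 1 -> []
push(20) -> [20]
pop() returns 20 -> []
push(30) -> [30]
pop() returns 30 -> []
push(4) -> [4]
push(29) -> [4, 29]
Final stack (bottom to top): [4, 29]


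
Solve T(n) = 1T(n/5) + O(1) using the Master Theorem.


a=1, b=5, c=0. log_5(1)=0 = c=0. Case 2: O(n^c log n) = O(log n)
Complexity: O(log n)


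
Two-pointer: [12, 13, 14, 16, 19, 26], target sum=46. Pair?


Two pointers: lo=0, hi=5
No pair sums to 46


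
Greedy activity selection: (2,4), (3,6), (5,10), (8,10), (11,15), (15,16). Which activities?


Greedy: pick earliest-ending, then skip overlaps.
Selected (4 activities): [(2, 4), (5, 10), (11, 15), (15, 16)]


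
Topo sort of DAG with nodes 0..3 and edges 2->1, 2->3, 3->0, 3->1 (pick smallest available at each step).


Kahn's algorithm, process smallest node first
Order: [2, 3, 0, 1]


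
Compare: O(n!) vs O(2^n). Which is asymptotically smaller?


exponential grows slower than factorial
O(2^n) is asymptotically smaller; O(n!) grows faster


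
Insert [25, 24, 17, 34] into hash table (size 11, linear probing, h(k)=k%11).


Insertions: 25->slot 3; 24->slot 2; 17->slot 6; 34->slot 1
Table: [None, 34, 24, 25, None, None, 17, None, None, None, None]


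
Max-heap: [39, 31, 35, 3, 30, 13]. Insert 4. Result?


Append 4: [39, 31, 35, 3, 30, 13, 4]
Bubble up: no swaps needed
Result: [39, 31, 35, 3, 30, 13, 4]


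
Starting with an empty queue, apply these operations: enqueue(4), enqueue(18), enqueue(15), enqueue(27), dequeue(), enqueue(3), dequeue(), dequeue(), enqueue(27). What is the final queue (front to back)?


enqueue(4) -> [4]
enqueue(18) -> [4, 18]
enqueue(15) -> [4, 18, 15]
enqueue(27) -> [4, 18, 15, 27]
dequeue() returns 4 -> [18, 15, 27]
enqueue(3) -> [18, 15, 27, 3]
dequeue() returns 18 -> [15, 27, 3]
dequeue() returns 15 -> [27, 3]
enqueue(27) -> [27, 3, 27]
Final queue (front to back): [27, 3, 27]


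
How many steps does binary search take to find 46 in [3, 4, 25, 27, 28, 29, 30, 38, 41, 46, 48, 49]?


Search for 46:
[0,11] mid=5 arr[5]=29
[6,11] mid=8 arr[8]=41
[9,11] mid=10 arr[10]=48
[9,9] mid=9 arr[9]=46
Total: 4 comparisons


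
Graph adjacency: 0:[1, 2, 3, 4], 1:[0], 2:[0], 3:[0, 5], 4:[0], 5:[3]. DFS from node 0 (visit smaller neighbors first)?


DFS stack-based: start with [0]
Visit order: [0, 1, 2, 3, 5, 4]


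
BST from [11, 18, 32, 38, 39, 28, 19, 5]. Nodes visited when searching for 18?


BST root = 11
Search for 18: compare at each node
Path: [11, 18]


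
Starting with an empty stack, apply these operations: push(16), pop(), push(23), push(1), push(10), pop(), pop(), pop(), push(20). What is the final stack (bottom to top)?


push(16) -> [16]
pop() returns 16 -> []
push(23) -> [23]
push(1) -> [23, 1]
push(10) -> [23, 1, 10]
pop() returns 10 -> [23, 1]
pop() returns 1 -> [23]
pop() returns 23 -> []
push(20) -> [20]
Final stack (bottom to top): [20]


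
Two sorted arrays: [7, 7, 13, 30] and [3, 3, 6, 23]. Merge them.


Compare heads, take smaller each step.
Merged: [3, 3, 6, 7, 7, 13, 23, 30]


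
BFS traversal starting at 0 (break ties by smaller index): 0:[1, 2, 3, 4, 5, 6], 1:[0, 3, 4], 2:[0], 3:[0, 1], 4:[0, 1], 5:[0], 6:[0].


BFS queue: start with [0]
Visit order: [0, 1, 2, 3, 4, 5, 6]


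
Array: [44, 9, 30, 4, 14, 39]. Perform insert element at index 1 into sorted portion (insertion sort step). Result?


After one pass: [9, 44, 30, 4, 14, 39]


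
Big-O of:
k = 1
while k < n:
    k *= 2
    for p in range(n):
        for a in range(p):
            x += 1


Per nesting level: O(log n) * O(n) * O(n) [triangular over p] = O(n^2 log n)
Complexity: O(n^2 log n)


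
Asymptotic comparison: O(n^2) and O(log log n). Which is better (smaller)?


double-logarithmic grows slower than quadratic
O(log log n) is asymptotically smaller; O(n^2) grows faster


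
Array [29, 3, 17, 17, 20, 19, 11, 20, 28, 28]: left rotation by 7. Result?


Left rotate by 7: [20, 28, 28, 29, 3, 17, 17, 20, 19, 11]


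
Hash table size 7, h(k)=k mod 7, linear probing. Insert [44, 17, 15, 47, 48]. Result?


Insertions: 44->slot 2; 17->slot 3; 15->slot 1; 47->slot 5; 48->slot 6
Table: [None, 15, 44, 17, None, 47, 48]


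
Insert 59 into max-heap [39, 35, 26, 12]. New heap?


Append 59: [39, 35, 26, 12, 59]
Bubble up: swap idx 4(59) with idx 1(35); swap idx 1(59) with idx 0(39)
Result: [59, 39, 26, 12, 35]


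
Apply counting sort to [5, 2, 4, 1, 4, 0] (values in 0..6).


Count array: [1, 1, 1, 0, 2, 1, 0]
Reconstruct: [0, 1, 2, 4, 4, 5]


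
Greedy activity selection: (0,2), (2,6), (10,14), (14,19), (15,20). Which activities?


Greedy: pick earliest-ending, then skip overlaps.
Selected (4 activities): [(0, 2), (2, 6), (10, 14), (14, 19)]


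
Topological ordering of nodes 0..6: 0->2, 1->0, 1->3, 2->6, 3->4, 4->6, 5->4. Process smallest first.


Kahn's algorithm, process smallest node first
Order: [1, 0, 2, 3, 5, 4, 6]


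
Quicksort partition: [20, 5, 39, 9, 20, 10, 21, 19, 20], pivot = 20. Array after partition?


Elements <= 20 go left of pivot.
Result: [20, 5, 9, 20, 10, 19, 20, 39, 21], pivot at index 6


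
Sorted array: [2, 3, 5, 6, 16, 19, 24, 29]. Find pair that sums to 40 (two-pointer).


Two pointers: lo=0, hi=7
Found pair: (16, 24) summing to 40


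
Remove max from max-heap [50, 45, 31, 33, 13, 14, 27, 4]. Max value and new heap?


Max = 50
Replace root with last, heapify down
Resulting heap: [45, 33, 31, 4, 13, 14, 27]


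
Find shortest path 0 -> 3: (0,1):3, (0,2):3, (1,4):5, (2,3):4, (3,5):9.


Dijkstra from 0:
Distances: {0: 0, 1: 3, 2: 3, 3: 7, 4: 8, 5: 16}
Shortest distance to 3 = 7, path = [0, 2, 3]


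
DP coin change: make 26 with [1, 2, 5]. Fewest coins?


dp[0]=0; dp[i]=1+min(dp[i-c] for c in coins)
...dp[21]=5, dp[22]=5, dp[23]=6, dp[24]=6, dp[25]=5, dp[26]=6
Minimum coins for 26 = 6


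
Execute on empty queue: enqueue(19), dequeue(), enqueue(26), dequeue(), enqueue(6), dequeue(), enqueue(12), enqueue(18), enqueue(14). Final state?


enqueue(19) -> [19]
dequeue() returns 19 -> []
enqueue(26) -> [26]
dequeue() returns 26 -> []
enqueue(6) -> [6]
dequeue() returns 6 -> []
enqueue(12) -> [12]
enqueue(18) -> [12, 18]
enqueue(14) -> [12, 18, 14]
Final queue (front to back): [12, 18, 14]


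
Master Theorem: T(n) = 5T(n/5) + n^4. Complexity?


a=5, b=5, c=4. log_5(5)=1 < c=4. Case 3: O(n^c) = O(n^4)
Complexity: O(n^4)


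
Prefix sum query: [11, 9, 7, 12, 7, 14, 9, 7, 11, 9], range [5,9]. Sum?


Prefix sums: [0, 11, 20, 27, 39, 46, 60, 69, 76, 87, 96]
Sum[5..9] = prefix[10] - prefix[5] = 96 - 46 = 50


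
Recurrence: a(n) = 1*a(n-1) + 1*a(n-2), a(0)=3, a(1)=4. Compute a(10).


Build bottom-up:
...a(8)=123, a(9)=199, a(10)=1*199+1*123=322


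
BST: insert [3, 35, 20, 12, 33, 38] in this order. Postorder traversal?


Root = 3; build tree by BST insertion.
Postorder traversal: [12, 33, 20, 38, 35, 3]


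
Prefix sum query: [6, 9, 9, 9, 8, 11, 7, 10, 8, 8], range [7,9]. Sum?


Prefix sums: [0, 6, 15, 24, 33, 41, 52, 59, 69, 77, 85]
Sum[7..9] = prefix[10] - prefix[7] = 85 - 59 = 26


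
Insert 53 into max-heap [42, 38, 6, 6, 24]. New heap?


Append 53: [42, 38, 6, 6, 24, 53]
Bubble up: swap idx 5(53) with idx 2(6); swap idx 2(53) with idx 0(42)
Result: [53, 38, 42, 6, 24, 6]


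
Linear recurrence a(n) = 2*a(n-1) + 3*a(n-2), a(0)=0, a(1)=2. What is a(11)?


Build bottom-up:
...a(9)=9842, a(10)=29524, a(11)=2*29524+3*9842=88574


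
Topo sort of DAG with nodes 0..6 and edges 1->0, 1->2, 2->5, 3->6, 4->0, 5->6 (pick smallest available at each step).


Kahn's algorithm, process smallest node first
Order: [1, 2, 3, 4, 0, 5, 6]


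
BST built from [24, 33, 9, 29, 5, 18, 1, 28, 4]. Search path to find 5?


BST root = 24
Search for 5: compare at each node
Path: [24, 9, 5]


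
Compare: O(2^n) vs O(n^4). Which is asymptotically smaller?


quartic grows slower than exponential
O(n^4) is asymptotically smaller; O(2^n) grows faster


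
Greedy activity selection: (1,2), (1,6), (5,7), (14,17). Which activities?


Greedy: pick earliest-ending, then skip overlaps.
Selected (3 activities): [(1, 2), (5, 7), (14, 17)]


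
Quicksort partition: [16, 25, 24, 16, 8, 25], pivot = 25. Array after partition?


Elements <= 25 go left of pivot.
Result: [16, 25, 24, 16, 8, 25], pivot at index 5


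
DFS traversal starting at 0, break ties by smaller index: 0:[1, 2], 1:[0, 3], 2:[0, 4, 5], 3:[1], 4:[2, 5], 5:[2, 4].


DFS stack-based: start with [0]
Visit order: [0, 1, 3, 2, 4, 5]


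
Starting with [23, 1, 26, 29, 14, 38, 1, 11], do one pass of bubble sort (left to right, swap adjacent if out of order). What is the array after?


After one pass: [1, 23, 26, 14, 29, 1, 11, 38]


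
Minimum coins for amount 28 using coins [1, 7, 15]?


dp[0]=0; dp[i]=1+min(dp[i-c] for c in coins)
...dp[23]=3, dp[24]=4, dp[25]=5, dp[26]=6, dp[27]=7, dp[28]=4
Minimum coins for 28 = 4


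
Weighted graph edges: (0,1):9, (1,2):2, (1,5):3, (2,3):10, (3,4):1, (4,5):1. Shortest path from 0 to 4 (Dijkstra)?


Dijkstra from 0:
Distances: {0: 0, 1: 9, 2: 11, 3: 14, 4: 13, 5: 12}
Shortest distance to 4 = 13, path = [0, 1, 5, 4]


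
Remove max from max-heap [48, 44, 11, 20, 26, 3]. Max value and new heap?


Max = 48
Replace root with last, heapify down
Resulting heap: [44, 26, 11, 20, 3]


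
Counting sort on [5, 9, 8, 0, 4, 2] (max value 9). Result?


Count array: [1, 0, 1, 0, 1, 1, 0, 0, 1, 1]
Reconstruct: [0, 2, 4, 5, 8, 9]


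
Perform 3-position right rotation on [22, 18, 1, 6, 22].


Right rotate by 3: [1, 6, 22, 22, 18]


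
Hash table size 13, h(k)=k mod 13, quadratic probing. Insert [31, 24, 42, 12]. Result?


Insertions: 31->slot 5; 24->slot 11; 42->slot 3; 12->slot 12
Table: [None, None, None, 42, None, 31, None, None, None, None, None, 24, 12]


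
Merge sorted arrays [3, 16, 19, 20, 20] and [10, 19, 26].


Compare heads, take smaller each step.
Merged: [3, 10, 16, 19, 19, 20, 20, 26]


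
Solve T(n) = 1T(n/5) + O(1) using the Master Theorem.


a=1, b=5, c=0. log_5(1)=0 = c=0. Case 2: O(n^c log n) = O(log n)
Complexity: O(log n)


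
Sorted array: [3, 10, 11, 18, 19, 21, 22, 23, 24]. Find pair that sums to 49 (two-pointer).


Two pointers: lo=0, hi=8
No pair sums to 49


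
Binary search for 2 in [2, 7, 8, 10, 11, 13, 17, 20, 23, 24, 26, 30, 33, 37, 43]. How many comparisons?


Search for 2:
[0,14] mid=7 arr[7]=20
[0,6] mid=3 arr[3]=10
[0,2] mid=1 arr[1]=7
[0,0] mid=0 arr[0]=2
Total: 4 comparisons


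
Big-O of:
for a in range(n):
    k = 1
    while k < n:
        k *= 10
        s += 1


Per nesting level: O(n) * O(log n) = O(n log n)
Complexity: O(n log n)


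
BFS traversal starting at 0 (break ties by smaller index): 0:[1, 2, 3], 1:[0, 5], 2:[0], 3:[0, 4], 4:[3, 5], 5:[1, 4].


BFS queue: start with [0]
Visit order: [0, 1, 2, 3, 5, 4]


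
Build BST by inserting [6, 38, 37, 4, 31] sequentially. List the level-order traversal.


Root = 6; build tree by BST insertion.
Level-Order traversal: [6, 4, 38, 37, 31]


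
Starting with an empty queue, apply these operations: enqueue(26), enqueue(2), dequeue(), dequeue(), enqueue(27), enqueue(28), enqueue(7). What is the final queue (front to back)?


enqueue(26) -> [26]
enqueue(2) -> [26, 2]
dequeue() returns 26 -> [2]
dequeue() returns 2 -> []
enqueue(27) -> [27]
enqueue(28) -> [27, 28]
enqueue(7) -> [27, 28, 7]
Final queue (front to back): [27, 28, 7]


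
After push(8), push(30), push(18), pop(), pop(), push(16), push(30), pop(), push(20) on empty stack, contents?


push(8) -> [8]
push(30) -> [8, 30]
push(18) -> [8, 30, 18]
pop() returns 18 -> [8, 30]
pop() returns 30 -> [8]
push(16) -> [8, 16]
push(30) -> [8, 16, 30]
pop() returns 30 -> [8, 16]
push(20) -> [8, 16, 20]
Final stack (bottom to top): [8, 16, 20]


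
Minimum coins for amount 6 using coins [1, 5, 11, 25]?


dp[0]=0; dp[i]=1+min(dp[i-c] for c in coins)
...dp[1]=1, dp[2]=2, dp[3]=3, dp[4]=4, dp[5]=1, dp[6]=2
Minimum coins for 6 = 2


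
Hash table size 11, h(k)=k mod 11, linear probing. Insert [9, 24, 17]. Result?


Insertions: 9->slot 9; 24->slot 2; 17->slot 6
Table: [None, None, 24, None, None, None, 17, None, None, 9, None]


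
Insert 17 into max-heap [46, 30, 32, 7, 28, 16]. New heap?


Append 17: [46, 30, 32, 7, 28, 16, 17]
Bubble up: no swaps needed
Result: [46, 30, 32, 7, 28, 16, 17]


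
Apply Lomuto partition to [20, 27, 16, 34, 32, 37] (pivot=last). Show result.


Elements <= 37 go left of pivot.
Result: [20, 27, 16, 34, 32, 37], pivot at index 5


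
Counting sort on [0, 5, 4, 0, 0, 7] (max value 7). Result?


Count array: [3, 0, 0, 0, 1, 1, 0, 1]
Reconstruct: [0, 0, 0, 4, 5, 7]


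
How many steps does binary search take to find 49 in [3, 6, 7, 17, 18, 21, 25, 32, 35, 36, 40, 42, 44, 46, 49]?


Search for 49:
[0,14] mid=7 arr[7]=32
[8,14] mid=11 arr[11]=42
[12,14] mid=13 arr[13]=46
[14,14] mid=14 arr[14]=49
Total: 4 comparisons


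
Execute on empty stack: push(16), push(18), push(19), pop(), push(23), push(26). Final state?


push(16) -> [16]
push(18) -> [16, 18]
push(19) -> [16, 18, 19]
pop() returns 19 -> [16, 18]
push(23) -> [16, 18, 23]
push(26) -> [16, 18, 23, 26]
Final stack (bottom to top): [16, 18, 23, 26]


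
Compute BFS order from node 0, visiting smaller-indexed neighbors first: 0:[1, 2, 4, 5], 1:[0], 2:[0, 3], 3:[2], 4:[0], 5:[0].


BFS queue: start with [0]
Visit order: [0, 1, 2, 4, 5, 3]


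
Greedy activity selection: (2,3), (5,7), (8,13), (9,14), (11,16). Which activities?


Greedy: pick earliest-ending, then skip overlaps.
Selected (3 activities): [(2, 3), (5, 7), (8, 13)]


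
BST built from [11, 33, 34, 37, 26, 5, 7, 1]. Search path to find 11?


BST root = 11
Search for 11: compare at each node
Path: [11]


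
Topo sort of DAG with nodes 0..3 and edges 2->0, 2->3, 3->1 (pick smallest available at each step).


Kahn's algorithm, process smallest node first
Order: [2, 0, 3, 1]


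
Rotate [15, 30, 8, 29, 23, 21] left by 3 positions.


Left rotate by 3: [29, 23, 21, 15, 30, 8]


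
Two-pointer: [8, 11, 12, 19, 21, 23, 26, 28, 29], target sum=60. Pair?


Two pointers: lo=0, hi=8
No pair sums to 60


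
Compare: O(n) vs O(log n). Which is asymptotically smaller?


logarithmic grows slower than linear
O(log n) is asymptotically smaller; O(n) grows faster


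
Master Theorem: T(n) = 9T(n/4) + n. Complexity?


a=9, b=4, c=1. log_4(9)=1.585 > c=1. Case 1: O(n^log_b(a)) = O(n^1.585)
Complexity: O(n^1.585)


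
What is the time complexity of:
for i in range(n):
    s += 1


Per nesting level: O(n) = O(n)
Complexity: O(n)


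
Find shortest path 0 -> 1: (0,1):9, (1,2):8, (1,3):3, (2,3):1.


Dijkstra from 0:
Distances: {0: 0, 1: 9, 2: 13, 3: 12}
Shortest distance to 1 = 9, path = [0, 1]


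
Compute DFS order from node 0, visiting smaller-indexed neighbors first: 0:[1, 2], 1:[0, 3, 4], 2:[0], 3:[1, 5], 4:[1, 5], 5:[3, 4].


DFS stack-based: start with [0]
Visit order: [0, 1, 3, 5, 4, 2]


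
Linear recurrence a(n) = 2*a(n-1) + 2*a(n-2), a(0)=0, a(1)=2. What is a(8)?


Build bottom-up:
...a(6)=240, a(7)=656, a(8)=2*656+2*240=1792


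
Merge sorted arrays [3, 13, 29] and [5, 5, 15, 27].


Compare heads, take smaller each step.
Merged: [3, 5, 5, 13, 15, 27, 29]


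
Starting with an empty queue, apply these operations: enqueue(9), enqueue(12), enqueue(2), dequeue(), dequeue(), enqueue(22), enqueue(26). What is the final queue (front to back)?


enqueue(9) -> [9]
enqueue(12) -> [9, 12]
enqueue(2) -> [9, 12, 2]
dequeue() returns 9 -> [12, 2]
dequeue() returns 12 -> [2]
enqueue(22) -> [2, 22]
enqueue(26) -> [2, 22, 26]
Final queue (front to back): [2, 22, 26]


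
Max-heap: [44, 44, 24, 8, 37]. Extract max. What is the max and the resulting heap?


Max = 44
Replace root with last, heapify down
Resulting heap: [44, 37, 24, 8]


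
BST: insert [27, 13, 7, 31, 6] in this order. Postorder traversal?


Root = 27; build tree by BST insertion.
Postorder traversal: [6, 7, 13, 31, 27]


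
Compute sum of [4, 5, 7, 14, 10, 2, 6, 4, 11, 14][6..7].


Prefix sums: [0, 4, 9, 16, 30, 40, 42, 48, 52, 63, 77]
Sum[6..7] = prefix[8] - prefix[6] = 52 - 42 = 10


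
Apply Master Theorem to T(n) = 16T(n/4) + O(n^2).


a=16, b=4, c=2. log_4(16)=2 = c=2. Case 2: O(n^c log n) = O(n^2 log n)
Complexity: O(n^2 log n)


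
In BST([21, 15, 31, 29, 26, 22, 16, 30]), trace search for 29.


BST root = 21
Search for 29: compare at each node
Path: [21, 31, 29]


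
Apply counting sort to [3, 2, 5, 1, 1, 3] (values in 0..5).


Count array: [0, 2, 1, 2, 0, 1]
Reconstruct: [1, 1, 2, 3, 3, 5]


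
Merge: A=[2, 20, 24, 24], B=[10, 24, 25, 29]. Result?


Compare heads, take smaller each step.
Merged: [2, 10, 20, 24, 24, 24, 25, 29]


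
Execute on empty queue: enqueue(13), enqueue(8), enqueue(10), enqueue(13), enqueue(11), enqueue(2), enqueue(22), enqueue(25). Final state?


enqueue(13) -> [13]
enqueue(8) -> [13, 8]
enqueue(10) -> [13, 8, 10]
enqueue(13) -> [13, 8, 10, 13]
enqueue(11) -> [13, 8, 10, 13, 11]
enqueue(2) -> [13, 8, 10, 13, 11, 2]
enqueue(22) -> [13, 8, 10, 13, 11, 2, 22]
enqueue(25) -> [13, 8, 10, 13, 11, 2, 22, 25]
Final queue (front to back): [13, 8, 10, 13, 11, 2, 22, 25]


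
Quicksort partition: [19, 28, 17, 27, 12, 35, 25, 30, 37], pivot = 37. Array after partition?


Elements <= 37 go left of pivot.
Result: [19, 28, 17, 27, 12, 35, 25, 30, 37], pivot at index 8


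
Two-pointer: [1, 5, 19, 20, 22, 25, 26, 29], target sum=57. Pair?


Two pointers: lo=0, hi=7
No pair sums to 57


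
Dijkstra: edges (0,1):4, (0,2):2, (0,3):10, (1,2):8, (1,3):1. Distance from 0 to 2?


Dijkstra from 0:
Distances: {0: 0, 1: 4, 2: 2, 3: 5}
Shortest distance to 2 = 2, path = [0, 2]


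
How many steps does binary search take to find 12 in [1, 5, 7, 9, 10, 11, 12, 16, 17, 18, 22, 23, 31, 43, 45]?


Search for 12:
[0,14] mid=7 arr[7]=16
[0,6] mid=3 arr[3]=9
[4,6] mid=5 arr[5]=11
[6,6] mid=6 arr[6]=12
Total: 4 comparisons


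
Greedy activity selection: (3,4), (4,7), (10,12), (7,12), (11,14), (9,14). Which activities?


Greedy: pick earliest-ending, then skip overlaps.
Selected (3 activities): [(3, 4), (4, 7), (10, 12)]


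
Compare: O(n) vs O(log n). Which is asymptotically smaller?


logarithmic grows slower than linear
O(log n) is asymptotically smaller; O(n) grows faster


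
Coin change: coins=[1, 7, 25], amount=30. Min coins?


dp[0]=0; dp[i]=1+min(dp[i-c] for c in coins)
...dp[25]=1, dp[26]=2, dp[27]=3, dp[28]=4, dp[29]=5, dp[30]=6
Minimum coins for 30 = 6


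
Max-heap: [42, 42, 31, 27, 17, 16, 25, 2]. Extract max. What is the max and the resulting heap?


Max = 42
Replace root with last, heapify down
Resulting heap: [42, 27, 31, 2, 17, 16, 25]


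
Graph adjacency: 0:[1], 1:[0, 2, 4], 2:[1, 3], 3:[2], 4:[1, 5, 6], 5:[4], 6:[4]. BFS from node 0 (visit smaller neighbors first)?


BFS queue: start with [0]
Visit order: [0, 1, 2, 4, 3, 5, 6]


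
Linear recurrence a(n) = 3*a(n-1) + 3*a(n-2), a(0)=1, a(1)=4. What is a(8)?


Build bottom-up:
...a(6)=3105, a(7)=11772, a(8)=3*11772+3*3105=44631


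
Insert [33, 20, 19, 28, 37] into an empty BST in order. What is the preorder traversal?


Root = 33; build tree by BST insertion.
Preorder traversal: [33, 20, 19, 28, 37]


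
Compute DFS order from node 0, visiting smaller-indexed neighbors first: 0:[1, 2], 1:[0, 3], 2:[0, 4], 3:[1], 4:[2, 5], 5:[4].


DFS stack-based: start with [0]
Visit order: [0, 1, 3, 2, 4, 5]


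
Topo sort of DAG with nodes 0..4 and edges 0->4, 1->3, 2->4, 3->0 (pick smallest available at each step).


Kahn's algorithm, process smallest node first
Order: [1, 2, 3, 0, 4]


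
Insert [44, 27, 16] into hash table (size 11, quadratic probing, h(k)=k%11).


Insertions: 44->slot 0; 27->slot 5; 16->slot 6
Table: [44, None, None, None, None, 27, 16, None, None, None, None]


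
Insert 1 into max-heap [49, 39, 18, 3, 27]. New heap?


Append 1: [49, 39, 18, 3, 27, 1]
Bubble up: no swaps needed
Result: [49, 39, 18, 3, 27, 1]


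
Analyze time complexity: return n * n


Analysis: constant-time operation, no loop
Complexity: O(1)


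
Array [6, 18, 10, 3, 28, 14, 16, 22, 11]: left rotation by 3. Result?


Left rotate by 3: [3, 28, 14, 16, 22, 11, 6, 18, 10]


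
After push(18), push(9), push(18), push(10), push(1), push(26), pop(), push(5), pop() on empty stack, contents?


push(18) -> [18]
push(9) -> [18, 9]
push(18) -> [18, 9, 18]
push(10) -> [18, 9, 18, 10]
push(1) -> [18, 9, 18, 10, 1]
push(26) -> [18, 9, 18, 10, 1, 26]
pop() returns 26 -> [18, 9, 18, 10, 1]
push(5) -> [18, 9, 18, 10, 1, 5]
pop() returns 5 -> [18, 9, 18, 10, 1]
Final stack (bottom to top): [18, 9, 18, 10, 1]


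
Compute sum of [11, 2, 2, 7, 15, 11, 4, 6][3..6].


Prefix sums: [0, 11, 13, 15, 22, 37, 48, 52, 58]
Sum[3..6] = prefix[7] - prefix[3] = 52 - 15 = 37


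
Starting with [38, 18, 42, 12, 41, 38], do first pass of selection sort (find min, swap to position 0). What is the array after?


After one pass: [12, 18, 42, 38, 41, 38]


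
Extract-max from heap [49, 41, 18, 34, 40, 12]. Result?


Max = 49
Replace root with last, heapify down
Resulting heap: [41, 40, 18, 34, 12]


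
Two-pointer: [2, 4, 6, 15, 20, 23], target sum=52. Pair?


Two pointers: lo=0, hi=5
No pair sums to 52


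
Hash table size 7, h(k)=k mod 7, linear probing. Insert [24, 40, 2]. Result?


Insertions: 24->slot 3; 40->slot 5; 2->slot 2
Table: [None, None, 2, 24, None, 40, None]


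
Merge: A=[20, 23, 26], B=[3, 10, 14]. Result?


Compare heads, take smaller each step.
Merged: [3, 10, 14, 20, 23, 26]


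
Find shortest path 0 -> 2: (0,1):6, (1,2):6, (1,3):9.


Dijkstra from 0:
Distances: {0: 0, 1: 6, 2: 12, 3: 15}
Shortest distance to 2 = 12, path = [0, 1, 2]


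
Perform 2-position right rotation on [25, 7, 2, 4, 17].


Right rotate by 2: [4, 17, 25, 7, 2]


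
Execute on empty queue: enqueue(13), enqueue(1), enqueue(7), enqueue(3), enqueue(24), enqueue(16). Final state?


enqueue(13) -> [13]
enqueue(1) -> [13, 1]
enqueue(7) -> [13, 1, 7]
enqueue(3) -> [13, 1, 7, 3]
enqueue(24) -> [13, 1, 7, 3, 24]
enqueue(16) -> [13, 1, 7, 3, 24, 16]
Final queue (front to back): [13, 1, 7, 3, 24, 16]


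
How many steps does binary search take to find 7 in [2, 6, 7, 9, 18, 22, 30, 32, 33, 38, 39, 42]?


Search for 7:
[0,11] mid=5 arr[5]=22
[0,4] mid=2 arr[2]=7
Total: 2 comparisons


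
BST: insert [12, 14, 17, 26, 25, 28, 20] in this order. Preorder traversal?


Root = 12; build tree by BST insertion.
Preorder traversal: [12, 14, 17, 26, 25, 20, 28]


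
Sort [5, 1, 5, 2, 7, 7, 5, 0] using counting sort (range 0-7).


Count array: [1, 1, 1, 0, 0, 3, 0, 2]
Reconstruct: [0, 1, 2, 5, 5, 5, 7, 7]


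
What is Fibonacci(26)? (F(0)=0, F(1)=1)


F(n)=F(n-1)+F(n-2)
...F(24)=46368, F(25)=75025, F(26)=121393


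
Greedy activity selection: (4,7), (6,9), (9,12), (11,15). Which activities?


Greedy: pick earliest-ending, then skip overlaps.
Selected (2 activities): [(4, 7), (9, 12)]


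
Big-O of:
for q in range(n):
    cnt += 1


Per nesting level: O(n) = O(n)
Complexity: O(n)


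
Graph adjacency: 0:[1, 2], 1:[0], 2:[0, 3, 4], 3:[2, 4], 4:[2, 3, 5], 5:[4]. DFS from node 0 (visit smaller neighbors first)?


DFS stack-based: start with [0]
Visit order: [0, 1, 2, 3, 4, 5]


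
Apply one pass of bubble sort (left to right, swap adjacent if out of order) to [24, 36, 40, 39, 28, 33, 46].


After one pass: [24, 36, 39, 28, 33, 40, 46]


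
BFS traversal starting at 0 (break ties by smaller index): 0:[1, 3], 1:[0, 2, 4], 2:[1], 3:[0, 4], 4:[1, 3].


BFS queue: start with [0]
Visit order: [0, 1, 3, 2, 4]


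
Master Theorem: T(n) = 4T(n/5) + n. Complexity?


a=4, b=5, c=1. log_5(4)=0.861 < c=1. Case 3: O(n^c) = O(n)
Complexity: O(n)


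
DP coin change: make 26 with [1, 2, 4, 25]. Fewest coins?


dp[0]=0; dp[i]=1+min(dp[i-c] for c in coins)
...dp[21]=6, dp[22]=6, dp[23]=7, dp[24]=6, dp[25]=1, dp[26]=2
Minimum coins for 26 = 2


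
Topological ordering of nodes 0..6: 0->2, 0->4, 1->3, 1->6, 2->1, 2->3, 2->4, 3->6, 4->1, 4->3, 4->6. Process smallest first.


Kahn's algorithm, process smallest node first
Order: [0, 2, 4, 1, 3, 5, 6]


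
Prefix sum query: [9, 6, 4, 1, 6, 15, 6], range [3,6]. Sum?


Prefix sums: [0, 9, 15, 19, 20, 26, 41, 47]
Sum[3..6] = prefix[7] - prefix[3] = 47 - 19 = 28


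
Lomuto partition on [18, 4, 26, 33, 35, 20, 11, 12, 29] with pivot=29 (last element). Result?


Elements <= 29 go left of pivot.
Result: [18, 4, 26, 20, 11, 12, 29, 33, 35], pivot at index 6


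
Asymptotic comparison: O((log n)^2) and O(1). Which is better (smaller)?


constant grows slower than polylogarithmic
O(1) is asymptotically smaller; O((log n)^2) grows faster


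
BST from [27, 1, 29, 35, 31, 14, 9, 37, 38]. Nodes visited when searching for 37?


BST root = 27
Search for 37: compare at each node
Path: [27, 29, 35, 37]


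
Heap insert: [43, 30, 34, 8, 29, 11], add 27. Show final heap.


Append 27: [43, 30, 34, 8, 29, 11, 27]
Bubble up: no swaps needed
Result: [43, 30, 34, 8, 29, 11, 27]


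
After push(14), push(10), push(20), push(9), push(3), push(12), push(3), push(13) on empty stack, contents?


push(14) -> [14]
push(10) -> [14, 10]
push(20) -> [14, 10, 20]
push(9) -> [14, 10, 20, 9]
push(3) -> [14, 10, 20, 9, 3]
push(12) -> [14, 10, 20, 9, 3, 12]
push(3) -> [14, 10, 20, 9, 3, 12, 3]
push(13) -> [14, 10, 20, 9, 3, 12, 3, 13]
Final stack (bottom to top): [14, 10, 20, 9, 3, 12, 3, 13]


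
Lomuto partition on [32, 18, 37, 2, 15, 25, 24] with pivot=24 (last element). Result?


Elements <= 24 go left of pivot.
Result: [18, 2, 15, 24, 37, 25, 32], pivot at index 3


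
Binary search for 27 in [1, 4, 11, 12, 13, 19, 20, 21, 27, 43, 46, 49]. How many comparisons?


Search for 27:
[0,11] mid=5 arr[5]=19
[6,11] mid=8 arr[8]=27
Total: 2 comparisons


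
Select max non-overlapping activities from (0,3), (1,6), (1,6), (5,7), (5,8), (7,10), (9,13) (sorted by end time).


Greedy: pick earliest-ending, then skip overlaps.
Selected (3 activities): [(0, 3), (5, 7), (7, 10)]


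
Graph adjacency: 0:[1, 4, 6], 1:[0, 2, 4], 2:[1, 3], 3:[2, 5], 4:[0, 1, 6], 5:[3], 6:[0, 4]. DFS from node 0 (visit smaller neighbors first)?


DFS stack-based: start with [0]
Visit order: [0, 1, 2, 3, 5, 4, 6]


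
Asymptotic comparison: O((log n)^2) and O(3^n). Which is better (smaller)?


polylogarithmic grows slower than exponential (base 3)
O((log n)^2) is asymptotically smaller; O(3^n) grows faster


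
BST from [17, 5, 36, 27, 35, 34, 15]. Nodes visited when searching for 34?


BST root = 17
Search for 34: compare at each node
Path: [17, 36, 27, 35, 34]


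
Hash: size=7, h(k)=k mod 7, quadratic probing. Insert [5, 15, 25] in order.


Insertions: 5->slot 5; 15->slot 1; 25->slot 4
Table: [None, 15, None, None, 25, 5, None]


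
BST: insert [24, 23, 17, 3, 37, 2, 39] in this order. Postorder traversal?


Root = 24; build tree by BST insertion.
Postorder traversal: [2, 3, 17, 23, 39, 37, 24]


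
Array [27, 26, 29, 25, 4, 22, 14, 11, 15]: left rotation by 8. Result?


Left rotate by 8: [15, 27, 26, 29, 25, 4, 22, 14, 11]


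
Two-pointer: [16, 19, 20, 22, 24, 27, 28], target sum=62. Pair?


Two pointers: lo=0, hi=6
No pair sums to 62


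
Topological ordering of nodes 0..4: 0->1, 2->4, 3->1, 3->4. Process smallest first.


Kahn's algorithm, process smallest node first
Order: [0, 2, 3, 1, 4]


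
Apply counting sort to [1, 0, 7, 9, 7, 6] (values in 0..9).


Count array: [1, 1, 0, 0, 0, 0, 1, 2, 0, 1]
Reconstruct: [0, 1, 6, 7, 7, 9]


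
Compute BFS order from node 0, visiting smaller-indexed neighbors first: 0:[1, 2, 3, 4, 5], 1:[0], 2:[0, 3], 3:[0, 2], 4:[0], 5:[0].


BFS queue: start with [0]
Visit order: [0, 1, 2, 3, 4, 5]


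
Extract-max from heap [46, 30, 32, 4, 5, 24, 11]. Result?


Max = 46
Replace root with last, heapify down
Resulting heap: [32, 30, 24, 4, 5, 11]


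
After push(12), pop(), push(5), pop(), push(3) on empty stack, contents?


push(12) -> [12]
pop() returns 12 -> []
push(5) -> [5]
pop() returns 5 -> []
push(3) -> [3]
Final stack (bottom to top): [3]


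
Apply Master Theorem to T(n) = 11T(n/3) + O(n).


a=11, b=3, c=1. log_3(11)=2.183 > c=1. Case 1: O(n^log_b(a)) = O(n^2.183)
Complexity: O(n^2.183)


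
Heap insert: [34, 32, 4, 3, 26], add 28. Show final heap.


Append 28: [34, 32, 4, 3, 26, 28]
Bubble up: swap idx 5(28) with idx 2(4)
Result: [34, 32, 28, 3, 26, 4]


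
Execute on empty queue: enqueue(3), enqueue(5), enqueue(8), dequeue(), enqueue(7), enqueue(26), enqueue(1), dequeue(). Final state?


enqueue(3) -> [3]
enqueue(5) -> [3, 5]
enqueue(8) -> [3, 5, 8]
dequeue() returns 3 -> [5, 8]
enqueue(7) -> [5, 8, 7]
enqueue(26) -> [5, 8, 7, 26]
enqueue(1) -> [5, 8, 7, 26, 1]
dequeue() returns 5 -> [8, 7, 26, 1]
Final queue (front to back): [8, 7, 26, 1]


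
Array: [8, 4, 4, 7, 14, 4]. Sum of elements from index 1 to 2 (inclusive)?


Prefix sums: [0, 8, 12, 16, 23, 37, 41]
Sum[1..2] = prefix[3] - prefix[1] = 16 - 8 = 8


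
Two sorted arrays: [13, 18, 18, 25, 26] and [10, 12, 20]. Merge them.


Compare heads, take smaller each step.
Merged: [10, 12, 13, 18, 18, 20, 25, 26]


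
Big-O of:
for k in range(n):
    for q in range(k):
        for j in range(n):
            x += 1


Per nesting level: O(n) * O(n) [triangular over k] * O(n) = O(n^3)
Complexity: O(n^3)


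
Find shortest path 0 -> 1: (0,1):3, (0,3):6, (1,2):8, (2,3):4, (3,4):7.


Dijkstra from 0:
Distances: {0: 0, 1: 3, 2: 10, 3: 6, 4: 13}
Shortest distance to 1 = 3, path = [0, 1]


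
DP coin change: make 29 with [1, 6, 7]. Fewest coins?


dp[0]=0; dp[i]=1+min(dp[i-c] for c in coins)
...dp[24]=4, dp[25]=4, dp[26]=4, dp[27]=4, dp[28]=4, dp[29]=5
Minimum coins for 29 = 5


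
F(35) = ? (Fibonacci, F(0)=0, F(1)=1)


F(n)=F(n-1)+F(n-2)
...F(33)=3524578, F(34)=5702887, F(35)=9227465


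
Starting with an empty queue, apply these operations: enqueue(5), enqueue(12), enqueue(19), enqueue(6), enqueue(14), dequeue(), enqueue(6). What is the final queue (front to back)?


enqueue(5) -> [5]
enqueue(12) -> [5, 12]
enqueue(19) -> [5, 12, 19]
enqueue(6) -> [5, 12, 19, 6]
enqueue(14) -> [5, 12, 19, 6, 14]
dequeue() returns 5 -> [12, 19, 6, 14]
enqueue(6) -> [12, 19, 6, 14, 6]
Final queue (front to back): [12, 19, 6, 14, 6]


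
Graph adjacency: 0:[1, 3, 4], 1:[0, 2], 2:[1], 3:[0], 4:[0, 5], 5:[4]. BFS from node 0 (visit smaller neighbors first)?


BFS queue: start with [0]
Visit order: [0, 1, 3, 4, 2, 5]


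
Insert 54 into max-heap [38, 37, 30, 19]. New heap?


Append 54: [38, 37, 30, 19, 54]
Bubble up: swap idx 4(54) with idx 1(37); swap idx 1(54) with idx 0(38)
Result: [54, 38, 30, 19, 37]


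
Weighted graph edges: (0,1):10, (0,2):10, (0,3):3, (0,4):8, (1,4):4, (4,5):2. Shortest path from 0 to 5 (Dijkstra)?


Dijkstra from 0:
Distances: {0: 0, 1: 10, 2: 10, 3: 3, 4: 8, 5: 10}
Shortest distance to 5 = 10, path = [0, 4, 5]


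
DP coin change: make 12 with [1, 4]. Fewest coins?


dp[0]=0; dp[i]=1+min(dp[i-c] for c in coins)
...dp[7]=4, dp[8]=2, dp[9]=3, dp[10]=4, dp[11]=5, dp[12]=3
Minimum coins for 12 = 3


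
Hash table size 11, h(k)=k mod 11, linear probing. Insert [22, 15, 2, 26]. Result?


Insertions: 22->slot 0; 15->slot 4; 2->slot 2; 26->slot 5
Table: [22, None, 2, None, 15, 26, None, None, None, None, None]


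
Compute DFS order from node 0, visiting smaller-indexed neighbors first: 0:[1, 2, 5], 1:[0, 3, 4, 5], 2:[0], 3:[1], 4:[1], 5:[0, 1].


DFS stack-based: start with [0]
Visit order: [0, 1, 3, 4, 5, 2]


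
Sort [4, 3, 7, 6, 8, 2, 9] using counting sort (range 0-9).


Count array: [0, 0, 1, 1, 1, 0, 1, 1, 1, 1]
Reconstruct: [2, 3, 4, 6, 7, 8, 9]


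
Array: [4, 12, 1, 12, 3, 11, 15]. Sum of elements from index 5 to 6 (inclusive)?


Prefix sums: [0, 4, 16, 17, 29, 32, 43, 58]
Sum[5..6] = prefix[7] - prefix[5] = 58 - 32 = 26


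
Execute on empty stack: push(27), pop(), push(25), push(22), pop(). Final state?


push(27) -> [27]
pop() returns 27 -> []
push(25) -> [25]
push(22) -> [25, 22]
pop() returns 22 -> [25]
Final stack (bottom to top): [25]


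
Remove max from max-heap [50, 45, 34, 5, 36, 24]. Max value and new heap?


Max = 50
Replace root with last, heapify down
Resulting heap: [45, 36, 34, 5, 24]


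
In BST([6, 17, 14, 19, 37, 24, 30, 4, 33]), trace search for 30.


BST root = 6
Search for 30: compare at each node
Path: [6, 17, 19, 37, 24, 30]


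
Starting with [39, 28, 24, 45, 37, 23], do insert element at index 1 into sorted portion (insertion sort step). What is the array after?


After one pass: [28, 39, 24, 45, 37, 23]


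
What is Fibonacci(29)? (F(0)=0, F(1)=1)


F(n)=F(n-1)+F(n-2)
...F(27)=196418, F(28)=317811, F(29)=514229


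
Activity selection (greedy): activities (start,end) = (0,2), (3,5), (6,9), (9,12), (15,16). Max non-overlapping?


Greedy: pick earliest-ending, then skip overlaps.
Selected (5 activities): [(0, 2), (3, 5), (6, 9), (9, 12), (15, 16)]


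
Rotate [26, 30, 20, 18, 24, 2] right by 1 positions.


Right rotate by 1: [2, 26, 30, 20, 18, 24]


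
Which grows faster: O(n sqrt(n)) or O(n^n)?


n^1.5 grows slower than n^n
O(n sqrt(n)) is asymptotically smaller; O(n^n) grows faster


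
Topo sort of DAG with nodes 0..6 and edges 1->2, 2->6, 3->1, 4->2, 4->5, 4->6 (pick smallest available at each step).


Kahn's algorithm, process smallest node first
Order: [0, 3, 1, 4, 2, 5, 6]


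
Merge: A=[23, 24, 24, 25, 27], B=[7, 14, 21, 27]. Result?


Compare heads, take smaller each step.
Merged: [7, 14, 21, 23, 24, 24, 25, 27, 27]


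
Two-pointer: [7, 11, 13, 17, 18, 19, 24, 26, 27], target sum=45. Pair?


Two pointers: lo=0, hi=8
Found pair: (18, 27) summing to 45


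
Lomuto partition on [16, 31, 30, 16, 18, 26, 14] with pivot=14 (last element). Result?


Elements <= 14 go left of pivot.
Result: [14, 31, 30, 16, 18, 26, 16], pivot at index 0


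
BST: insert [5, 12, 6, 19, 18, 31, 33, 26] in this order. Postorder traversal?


Root = 5; build tree by BST insertion.
Postorder traversal: [6, 18, 26, 33, 31, 19, 12, 5]


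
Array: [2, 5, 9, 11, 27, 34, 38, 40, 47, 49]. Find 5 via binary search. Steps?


Search for 5:
[0,9] mid=4 arr[4]=27
[0,3] mid=1 arr[1]=5
Total: 2 comparisons


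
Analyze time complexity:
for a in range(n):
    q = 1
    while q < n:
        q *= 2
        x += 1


Per nesting level: O(n) * O(log n) = O(n log n)
Complexity: O(n log n)


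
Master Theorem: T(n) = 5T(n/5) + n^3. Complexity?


a=5, b=5, c=3. log_5(5)=1 < c=3. Case 3: O(n^c) = O(n^3)
Complexity: O(n^3)


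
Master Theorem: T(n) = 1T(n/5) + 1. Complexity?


a=1, b=5, c=0. log_5(1)=0 = c=0. Case 2: O(n^c log n) = O(log n)
Complexity: O(log n)


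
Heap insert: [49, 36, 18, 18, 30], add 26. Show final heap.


Append 26: [49, 36, 18, 18, 30, 26]
Bubble up: swap idx 5(26) with idx 2(18)
Result: [49, 36, 26, 18, 30, 18]
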